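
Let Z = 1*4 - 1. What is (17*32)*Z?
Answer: 1632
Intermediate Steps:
Z = 3 (Z = 4 - 1 = 3)
(17*32)*Z = (17*32)*3 = 544*3 = 1632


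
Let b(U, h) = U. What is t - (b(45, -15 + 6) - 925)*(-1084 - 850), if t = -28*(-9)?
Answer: -1701668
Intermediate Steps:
t = 252
t - (b(45, -15 + 6) - 925)*(-1084 - 850) = 252 - (45 - 925)*(-1084 - 850) = 252 - (-880)*(-1934) = 252 - 1*1701920 = 252 - 1701920 = -1701668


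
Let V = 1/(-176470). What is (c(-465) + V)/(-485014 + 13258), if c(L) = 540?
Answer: -95293799/83250781320 ≈ -0.0011447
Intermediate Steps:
V = -1/176470 ≈ -5.6667e-6
(c(-465) + V)/(-485014 + 13258) = (540 - 1/176470)/(-485014 + 13258) = (95293799/176470)/(-471756) = (95293799/176470)*(-1/471756) = -95293799/83250781320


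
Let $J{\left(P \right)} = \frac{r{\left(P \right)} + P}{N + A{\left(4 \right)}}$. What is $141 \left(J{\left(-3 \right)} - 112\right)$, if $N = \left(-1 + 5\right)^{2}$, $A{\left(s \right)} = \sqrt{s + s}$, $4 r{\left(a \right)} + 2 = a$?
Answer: $- \frac{981501}{62} + \frac{2397 \sqrt{2}}{496} \approx -15824.0$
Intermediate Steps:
$r{\left(a \right)} = - \frac{1}{2} + \frac{a}{4}$
$A{\left(s \right)} = \sqrt{2} \sqrt{s}$ ($A{\left(s \right)} = \sqrt{2 s} = \sqrt{2} \sqrt{s}$)
$N = 16$ ($N = 4^{2} = 16$)
$J{\left(P \right)} = \frac{- \frac{1}{2} + \frac{5 P}{4}}{16 + 2 \sqrt{2}}$ ($J{\left(P \right)} = \frac{\left(- \frac{1}{2} + \frac{P}{4}\right) + P}{16 + \sqrt{2} \sqrt{4}} = \frac{- \frac{1}{2} + \frac{5 P}{4}}{16 + \sqrt{2} \cdot 2} = \frac{- \frac{1}{2} + \frac{5 P}{4}}{16 + 2 \sqrt{2}}$)
$141 \left(J{\left(-3 \right)} - 112\right) = 141 \left(\left(- \frac{1}{31} + \frac{\sqrt{2}}{248} + \frac{5}{62} \left(-3\right) - - \frac{15 \sqrt{2}}{496}\right) - 112\right) = 141 \left(\left(- \frac{1}{31} + \frac{\sqrt{2}}{248} - \frac{15}{62} + \frac{15 \sqrt{2}}{496}\right) - 112\right) = 141 \left(\left(- \frac{17}{62} + \frac{17 \sqrt{2}}{496}\right) - 112\right) = 141 \left(- \frac{6961}{62} + \frac{17 \sqrt{2}}{496}\right) = - \frac{981501}{62} + \frac{2397 \sqrt{2}}{496}$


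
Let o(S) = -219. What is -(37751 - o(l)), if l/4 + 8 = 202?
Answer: -37970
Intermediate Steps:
l = 776 (l = -32 + 4*202 = -32 + 808 = 776)
-(37751 - o(l)) = -(37751 - 1*(-219)) = -(37751 + 219) = -1*37970 = -37970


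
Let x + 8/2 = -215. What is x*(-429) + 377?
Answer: 94328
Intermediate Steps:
x = -219 (x = -4 - 215 = -219)
x*(-429) + 377 = -219*(-429) + 377 = 93951 + 377 = 94328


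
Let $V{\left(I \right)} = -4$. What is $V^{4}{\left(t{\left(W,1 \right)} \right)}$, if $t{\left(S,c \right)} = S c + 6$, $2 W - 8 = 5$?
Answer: $256$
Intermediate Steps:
$W = \frac{13}{2}$ ($W = 4 + \frac{1}{2} \cdot 5 = 4 + \frac{5}{2} = \frac{13}{2} \approx 6.5$)
$t{\left(S,c \right)} = 6 + S c$
$V^{4}{\left(t{\left(W,1 \right)} \right)} = \left(-4\right)^{4} = 256$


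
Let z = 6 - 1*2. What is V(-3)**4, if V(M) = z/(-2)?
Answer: 16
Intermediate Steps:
z = 4 (z = 6 - 2 = 4)
V(M) = -2 (V(M) = 4/(-2) = 4*(-1/2) = -2)
V(-3)**4 = (-2)**4 = 16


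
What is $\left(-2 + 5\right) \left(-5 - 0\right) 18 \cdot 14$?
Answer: $-3780$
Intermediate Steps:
$\left(-2 + 5\right) \left(-5 - 0\right) 18 \cdot 14 = 3 \left(-5 + 0\right) 18 \cdot 14 = 3 \left(-5\right) 18 \cdot 14 = \left(-15\right) 18 \cdot 14 = \left(-270\right) 14 = -3780$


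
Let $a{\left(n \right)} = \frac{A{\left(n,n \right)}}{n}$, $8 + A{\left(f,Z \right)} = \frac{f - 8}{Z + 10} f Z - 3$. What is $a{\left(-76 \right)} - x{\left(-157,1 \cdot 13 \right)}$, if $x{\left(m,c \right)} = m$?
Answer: $\frac{50509}{836} \approx 60.417$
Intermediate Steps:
$A{\left(f,Z \right)} = -11 + \frac{Z f \left(-8 + f\right)}{10 + Z}$ ($A{\left(f,Z \right)} = -8 + \left(\frac{f - 8}{Z + 10} f Z - 3\right) = -8 + \left(\frac{-8 + f}{10 + Z} f Z - 3\right) = -8 + \left(\frac{f \left(-8 + f\right)}{10 + Z} Z - 3\right) = -8 + \left(\frac{Z f \left(-8 + f\right)}{10 + Z} - 3\right) = -8 + \left(-3 + \frac{Z f \left(-8 + f\right)}{10 + Z}\right) = -11 + \frac{Z f \left(-8 + f\right)}{10 + Z}$)
$a{\left(n \right)} = \frac{-110 + n^{3} - 11 n - 8 n^{2}}{n \left(10 + n\right)}$ ($a{\left(n \right)} = \frac{\frac{1}{10 + n} \left(-110 - 11 n + n n^{2} - 8 n n\right)}{n} = \frac{\frac{1}{10 + n} \left(-110 - 11 n + n^{3} - 8 n^{2}\right)}{n} = \frac{\frac{1}{10 + n} \left(-110 + n^{3} - 11 n - 8 n^{2}\right)}{n} = \frac{-110 + n^{3} - 11 n - 8 n^{2}}{n \left(10 + n\right)}$)
$a{\left(-76 \right)} - x{\left(-157,1 \cdot 13 \right)} = \frac{-110 + \left(-76\right)^{3} - -836 - 8 \left(-76\right)^{2}}{\left(-76\right) \left(10 - 76\right)} - -157 = - \frac{-110 - 438976 + 836 - 46208}{76 \left(-66\right)} + 157 = \left(- \frac{1}{76}\right) \left(- \frac{1}{66}\right) \left(-110 - 438976 + 836 - 46208\right) + 157 = \left(- \frac{1}{76}\right) \left(- \frac{1}{66}\right) \left(-484458\right) + 157 = - \frac{80743}{836} + 157 = \frac{50509}{836}$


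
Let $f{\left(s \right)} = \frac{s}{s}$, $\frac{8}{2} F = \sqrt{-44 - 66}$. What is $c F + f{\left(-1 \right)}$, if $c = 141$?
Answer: $1 + \frac{141 i \sqrt{110}}{4} \approx 1.0 + 369.71 i$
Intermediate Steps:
$F = \frac{i \sqrt{110}}{4}$ ($F = \frac{\sqrt{-44 - 66}}{4} = \frac{\sqrt{-110}}{4} = \frac{i \sqrt{110}}{4} \approx 2.622 i$)
$f{\left(s \right)} = 1$
$c F + f{\left(-1 \right)} = 141 \frac{i \sqrt{110}}{4} + 1 = \frac{141 i \sqrt{110}}{4} + 1 = 1 + \frac{141 i \sqrt{110}}{4}$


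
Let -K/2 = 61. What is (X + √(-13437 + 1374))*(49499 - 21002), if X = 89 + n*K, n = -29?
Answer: 103358619 + 28497*I*√12063 ≈ 1.0336e+8 + 3.1299e+6*I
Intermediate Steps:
K = -122 (K = -2*61 = -122)
X = 3627 (X = 89 - 29*(-122) = 89 + 3538 = 3627)
(X + √(-13437 + 1374))*(49499 - 21002) = (3627 + √(-13437 + 1374))*(49499 - 21002) = (3627 + √(-12063))*28497 = (3627 + I*√12063)*28497 = 103358619 + 28497*I*√12063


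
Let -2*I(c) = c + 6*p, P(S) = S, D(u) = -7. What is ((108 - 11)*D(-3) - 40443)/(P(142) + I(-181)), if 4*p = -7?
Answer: -164488/951 ≈ -172.96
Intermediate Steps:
p = -7/4 (p = (¼)*(-7) = -7/4 ≈ -1.7500)
I(c) = 21/4 - c/2 (I(c) = -(c + 6*(-7/4))/2 = -(c - 21/2)/2 = -(-21/2 + c)/2 = 21/4 - c/2)
((108 - 11)*D(-3) - 40443)/(P(142) + I(-181)) = ((108 - 11)*(-7) - 40443)/(142 + (21/4 - ½*(-181))) = (97*(-7) - 40443)/(142 + (21/4 + 181/2)) = (-679 - 40443)/(142 + 383/4) = -41122/951/4 = -41122*4/951 = -164488/951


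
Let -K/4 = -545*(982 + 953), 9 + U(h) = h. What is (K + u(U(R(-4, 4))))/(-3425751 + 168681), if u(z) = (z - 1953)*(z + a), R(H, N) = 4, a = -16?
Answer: -709903/542845 ≈ -1.3077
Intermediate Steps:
U(h) = -9 + h
u(z) = (-1953 + z)*(-16 + z) (u(z) = (z - 1953)*(z - 16) = (-1953 + z)*(-16 + z))
K = 4218300 (K = -(-2180)*(982 + 953) = -(-2180)*1935 = -4*(-1054575) = 4218300)
(K + u(U(R(-4, 4))))/(-3425751 + 168681) = (4218300 + (31248 + (-9 + 4)² - 1969*(-9 + 4)))/(-3425751 + 168681) = (4218300 + (31248 + (-5)² - 1969*(-5)))/(-3257070) = (4218300 + (31248 + 25 + 9845))*(-1/3257070) = (4218300 + 41118)*(-1/3257070) = 4259418*(-1/3257070) = -709903/542845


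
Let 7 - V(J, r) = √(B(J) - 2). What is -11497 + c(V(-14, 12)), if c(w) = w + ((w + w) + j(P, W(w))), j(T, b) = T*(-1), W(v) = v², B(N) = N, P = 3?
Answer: -11479 - 12*I ≈ -11479.0 - 12.0*I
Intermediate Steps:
j(T, b) = -T
V(J, r) = 7 - √(-2 + J) (V(J, r) = 7 - √(J - 2) = 7 - √(-2 + J))
c(w) = -3 + 3*w (c(w) = w + ((w + w) - 1*3) = w + (2*w - 3) = w + (-3 + 2*w) = -3 + 3*w)
-11497 + c(V(-14, 12)) = -11497 + (-3 + 3*(7 - √(-2 - 14))) = -11497 + (-3 + 3*(7 - √(-16))) = -11497 + (-3 + 3*(7 - 4*I)) = -11497 + (-3 + (21 - 12*I)) = -11497 + (18 - 12*I) = -11479 - 12*I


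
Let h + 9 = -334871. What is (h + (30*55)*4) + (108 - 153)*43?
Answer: -330215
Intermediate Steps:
h = -334880 (h = -9 - 334871 = -334880)
(h + (30*55)*4) + (108 - 153)*43 = (-334880 + (30*55)*4) + (108 - 153)*43 = (-334880 + 1650*4) - 45*43 = (-334880 + 6600) - 1935 = -328280 - 1935 = -330215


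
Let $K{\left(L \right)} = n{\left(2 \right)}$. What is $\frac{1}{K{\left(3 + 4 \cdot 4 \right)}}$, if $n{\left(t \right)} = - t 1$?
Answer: $- \frac{1}{2} \approx -0.5$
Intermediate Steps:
$n{\left(t \right)} = - t$
$K{\left(L \right)} = -2$ ($K{\left(L \right)} = \left(-1\right) 2 = -2$)
$\frac{1}{K{\left(3 + 4 \cdot 4 \right)}} = \frac{1}{-2} = - \frac{1}{2}$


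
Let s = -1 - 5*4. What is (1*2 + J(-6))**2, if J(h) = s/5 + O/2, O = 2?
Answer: 36/25 ≈ 1.4400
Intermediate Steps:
s = -21 (s = -1 - 20 = -21)
J(h) = -16/5 (J(h) = -21/5 + 2/2 = -21*1/5 + 2*(1/2) = -21/5 + 1 = -16/5)
(1*2 + J(-6))**2 = (1*2 - 16/5)**2 = (2 - 16/5)**2 = (-6/5)**2 = 36/25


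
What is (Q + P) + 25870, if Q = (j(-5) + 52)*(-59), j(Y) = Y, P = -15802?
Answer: 7295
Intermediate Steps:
Q = -2773 (Q = (-5 + 52)*(-59) = 47*(-59) = -2773)
(Q + P) + 25870 = (-2773 - 15802) + 25870 = -18575 + 25870 = 7295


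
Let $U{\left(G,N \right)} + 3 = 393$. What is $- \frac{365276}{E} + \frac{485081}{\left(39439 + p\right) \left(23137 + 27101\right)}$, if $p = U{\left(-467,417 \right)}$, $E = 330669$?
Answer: $- \frac{81192338940907}{73516143484782} \approx -1.1044$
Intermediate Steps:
$U{\left(G,N \right)} = 390$ ($U{\left(G,N \right)} = -3 + 393 = 390$)
$p = 390$
$- \frac{365276}{E} + \frac{485081}{\left(39439 + p\right) \left(23137 + 27101\right)} = - \frac{365276}{330669} + \frac{485081}{\left(39439 + 390\right) \left(23137 + 27101\right)} = \left(-365276\right) \frac{1}{330669} + \frac{485081}{39829 \cdot 50238} = - \frac{365276}{330669} + \frac{485081}{2000929302} = - \frac{81192338940907}{73516143484782}$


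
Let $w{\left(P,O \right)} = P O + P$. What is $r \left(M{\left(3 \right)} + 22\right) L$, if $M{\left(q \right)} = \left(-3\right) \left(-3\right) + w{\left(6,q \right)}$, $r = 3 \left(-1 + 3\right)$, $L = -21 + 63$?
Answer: $13860$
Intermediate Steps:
$L = 42$
$w{\left(P,O \right)} = P + O P$ ($w{\left(P,O \right)} = O P + P = P + O P$)
$r = 6$ ($r = 3 \cdot 2 = 6$)
$M{\left(q \right)} = 15 + 6 q$ ($M{\left(q \right)} = \left(-3\right) \left(-3\right) + 6 \left(1 + q\right) = 9 + \left(6 + 6 q\right) = 15 + 6 q$)
$r \left(M{\left(3 \right)} + 22\right) L = 6 \left(\left(15 + 6 \cdot 3\right) + 22\right) 42 = 6 \left(\left(15 + 18\right) + 22\right) 42 = 6 \left(33 + 22\right) 42 = 6 \cdot 55 \cdot 42 = 330 \cdot 42 = 13860$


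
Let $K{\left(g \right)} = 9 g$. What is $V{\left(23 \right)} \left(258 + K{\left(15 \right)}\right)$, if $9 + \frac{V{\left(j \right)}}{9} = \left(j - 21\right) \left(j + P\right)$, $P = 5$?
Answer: $166239$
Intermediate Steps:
$V{\left(j \right)} = -81 + 9 \left(-21 + j\right) \left(5 + j\right)$ ($V{\left(j \right)} = -81 + 9 \left(j - 21\right) \left(j + 5\right) = -81 + 9 \left(-21 + j\right) \left(5 + j\right)$)
$V{\left(23 \right)} \left(258 + K{\left(15 \right)}\right) = \left(-1026 - 3312 + 9 \cdot 23^{2}\right) \left(258 + 9 \cdot 15\right) = \left(-1026 - 3312 + 9 \cdot 529\right) \left(258 + 135\right) = \left(-1026 - 3312 + 4761\right) 393 = 423 \cdot 393 = 166239$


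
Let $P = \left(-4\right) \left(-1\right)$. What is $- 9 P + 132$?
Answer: $96$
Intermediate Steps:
$P = 4$
$- 9 P + 132 = \left(-9\right) 4 + 132 = -36 + 132 = 96$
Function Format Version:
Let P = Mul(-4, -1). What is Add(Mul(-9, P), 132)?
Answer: 96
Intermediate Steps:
P = 4
Add(Mul(-9, P), 132) = Add(Mul(-9, 4), 132) = Add(-36, 132) = 96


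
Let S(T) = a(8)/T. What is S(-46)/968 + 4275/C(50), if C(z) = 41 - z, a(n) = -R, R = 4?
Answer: -5287699/11132 ≈ -475.00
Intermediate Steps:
a(n) = -4 (a(n) = -1*4 = -4)
S(T) = -4/T
S(-46)/968 + 4275/C(50) = -4/(-46)/968 + 4275/(41 - 1*50) = -4*(-1/46)*(1/968) + 4275/(41 - 50) = (2/23)*(1/968) + 4275/(-9) = 1/11132 + 4275*(-⅑) = 1/11132 - 475 = -5287699/11132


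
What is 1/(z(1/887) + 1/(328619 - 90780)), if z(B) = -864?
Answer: -237839/205492895 ≈ -0.0011574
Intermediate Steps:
1/(z(1/887) + 1/(328619 - 90780)) = 1/(-864 + 1/(328619 - 90780)) = 1/(-864 + 1/237839) = 1/(-205492895/237839) = -237839/205492895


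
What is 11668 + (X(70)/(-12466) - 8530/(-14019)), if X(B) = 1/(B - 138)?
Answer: 138666686616755/11883738072 ≈ 11669.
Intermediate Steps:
X(B) = 1/(-138 + B)
11668 + (X(70)/(-12466) - 8530/(-14019)) = 11668 + (1/((-138 + 70)*(-12466)) - 8530/(-14019)) = 11668 + (-1/12466/(-68) - 8530*(-1/14019)) = 11668 + (-1/68*(-1/12466) + 8530/14019) = 11668 + (1/847688 + 8530/14019) = 11668 + 7230792659/11883738072 = 138666686616755/11883738072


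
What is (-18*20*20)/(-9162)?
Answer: 400/509 ≈ 0.78585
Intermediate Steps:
(-18*20*20)/(-9162) = -360*20*(-1/9162) = -7200*(-1/9162) = 400/509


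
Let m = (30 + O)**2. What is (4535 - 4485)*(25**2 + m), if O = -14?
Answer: 44050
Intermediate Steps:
m = 256 (m = (30 - 14)**2 = 16**2 = 256)
(4535 - 4485)*(25**2 + m) = (4535 - 4485)*(25**2 + 256) = 50*(625 + 256) = 50*881 = 44050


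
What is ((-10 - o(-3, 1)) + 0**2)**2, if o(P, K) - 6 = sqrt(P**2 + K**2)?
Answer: (16 + sqrt(10))**2 ≈ 367.19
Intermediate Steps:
o(P, K) = 6 + sqrt(K**2 + P**2) (o(P, K) = 6 + sqrt(P**2 + K**2) = 6 + sqrt(K**2 + P**2))
((-10 - o(-3, 1)) + 0**2)**2 = ((-10 - (6 + sqrt(1**2 + (-3)**2))) + 0**2)**2 = ((-10 - (6 + sqrt(1 + 9))) + 0)**2 = ((-10 - (6 + sqrt(10))) + 0)**2 = ((-10 + (-6 - sqrt(10))) + 0)**2 = ((-16 - sqrt(10)) + 0)**2 = (-16 - sqrt(10))**2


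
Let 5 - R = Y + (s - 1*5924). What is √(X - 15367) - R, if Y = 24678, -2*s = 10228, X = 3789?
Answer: 13635 + I*√11578 ≈ 13635.0 + 107.6*I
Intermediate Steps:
s = -5114 (s = -½*10228 = -5114)
R = -13635 (R = 5 - (24678 + (-5114 - 1*5924)) = 5 - (24678 + (-5114 - 5924)) = 5 - (24678 - 11038) = 5 - 1*13640 = 5 - 13640 = -13635)
√(X - 15367) - R = √(3789 - 15367) - 1*(-13635) = √(-11578) + 13635 = I*√11578 + 13635 = 13635 + I*√11578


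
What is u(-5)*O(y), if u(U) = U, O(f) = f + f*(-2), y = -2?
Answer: -10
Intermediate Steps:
O(f) = -f (O(f) = f - 2*f = -f)
u(-5)*O(y) = -(-5)*(-2) = -5*2 = -10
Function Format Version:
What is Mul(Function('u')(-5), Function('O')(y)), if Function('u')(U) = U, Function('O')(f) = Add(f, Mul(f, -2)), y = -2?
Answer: -10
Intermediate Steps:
Function('O')(f) = Mul(-1, f) (Function('O')(f) = Add(f, Mul(-2, f)) = Mul(-1, f))
Mul(Function('u')(-5), Function('O')(y)) = Mul(-5, Mul(-1, -2)) = Mul(-5, 2) = -10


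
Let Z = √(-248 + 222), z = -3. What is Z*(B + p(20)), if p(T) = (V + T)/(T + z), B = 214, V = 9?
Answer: 3667*I*√26/17 ≈ 1099.9*I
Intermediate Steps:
p(T) = (9 + T)/(-3 + T) (p(T) = (9 + T)/(T - 3) = (9 + T)/(-3 + T))
Z = I*√26 (Z = √(-26) = I*√26 ≈ 5.099*I)
Z*(B + p(20)) = (I*√26)*(214 + (9 + 20)/(-3 + 20)) = (I*√26)*(214 + 29/17) = (I*√26)*(3667/17) = 3667*I*√26/17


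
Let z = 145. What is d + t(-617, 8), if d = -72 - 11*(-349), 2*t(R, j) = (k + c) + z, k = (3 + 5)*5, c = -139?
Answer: 3790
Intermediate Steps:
k = 40 (k = 8*5 = 40)
t(R, j) = 23 (t(R, j) = ((40 - 139) + 145)/2 = (-99 + 145)/2 = (½)*46 = 23)
d = 3767 (d = -72 + 3839 = 3767)
d + t(-617, 8) = 3767 + 23 = 3790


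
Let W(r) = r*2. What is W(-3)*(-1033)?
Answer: 6198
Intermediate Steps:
W(r) = 2*r
W(-3)*(-1033) = (2*(-3))*(-1033) = -6*(-1033) = 6198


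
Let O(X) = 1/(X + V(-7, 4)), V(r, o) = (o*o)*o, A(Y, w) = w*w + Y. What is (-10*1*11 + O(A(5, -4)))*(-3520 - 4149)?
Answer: 71697481/85 ≈ 8.4350e+5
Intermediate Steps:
A(Y, w) = Y + w**2 (A(Y, w) = w**2 + Y = Y + w**2)
V(r, o) = o**3 (V(r, o) = o**2*o = o**3)
O(X) = 1/(64 + X) (O(X) = 1/(X + 4**3) = 1/(X + 64) = 1/(64 + X))
(-10*1*11 + O(A(5, -4)))*(-3520 - 4149) = (-10*1*11 + 1/(64 + (5 + (-4)**2)))*(-3520 - 4149) = (-10*11 + 1/(64 + (5 + 16)))*(-7669) = (-110 + 1/(64 + 21))*(-7669) = (-110 + 1/85)*(-7669) = -9349/85*(-7669) = 71697481/85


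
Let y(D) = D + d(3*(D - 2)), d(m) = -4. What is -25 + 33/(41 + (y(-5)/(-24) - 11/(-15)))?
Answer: -122365/5053 ≈ -24.216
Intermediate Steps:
y(D) = -4 + D (y(D) = D - 4 = -4 + D)
-25 + 33/(41 + (y(-5)/(-24) - 11/(-15))) = -25 + 33/(41 + ((-4 - 5)/(-24) - 11/(-15))) = -25 + 33/(41 + (-9*(-1/24) - 11*(-1/15))) = -25 + 33/(41 + (3/8 + 11/15)) = -25 + 33/(41 + 133/120) = -25 + 33/(5053/120) = -25 + 33*(120/5053) = -25 + 3960/5053 = -122365/5053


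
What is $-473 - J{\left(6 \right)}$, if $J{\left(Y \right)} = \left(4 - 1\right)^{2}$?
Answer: $-482$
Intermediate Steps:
$J{\left(Y \right)} = 9$ ($J{\left(Y \right)} = 3^{2} = 9$)
$-473 - J{\left(6 \right)} = -473 - 9 = -482$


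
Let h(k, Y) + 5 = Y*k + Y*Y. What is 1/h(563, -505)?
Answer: -1/29295 ≈ -3.4136e-5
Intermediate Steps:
h(k, Y) = -5 + Y² + Y*k (h(k, Y) = -5 + (Y*k + Y*Y) = -5 + (Y*k + Y²) = -5 + (Y² + Y*k) = -5 + Y² + Y*k)
1/h(563, -505) = 1/(-5 + (-505)² - 505*563) = 1/(-5 + 255025 - 284315) = 1/(-29295) = -1/29295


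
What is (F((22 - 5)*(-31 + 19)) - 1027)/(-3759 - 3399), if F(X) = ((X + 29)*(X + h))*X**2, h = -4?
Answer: -1514821373/7158 ≈ -2.1163e+5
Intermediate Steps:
F(X) = X**2*(-4 + X)*(29 + X) (F(X) = ((X + 29)*(X - 4))*X**2 = ((29 + X)*(-4 + X))*X**2 = ((-4 + X)*(29 + X))*X**2 = X**2*(-4 + X)*(29 + X))
(F((22 - 5)*(-31 + 19)) - 1027)/(-3759 - 3399) = (((22 - 5)*(-31 + 19))**2*(-116 + ((22 - 5)*(-31 + 19))**2 + 25*((22 - 5)*(-31 + 19))) - 1027)/(-3759 - 3399) = ((17*(-12))**2*(-116 + (17*(-12))**2 + 25*(17*(-12))) - 1027)/(-7158) = ((-204)**2*(-116 + (-204)**2 + 25*(-204)) - 1027)*(-1/7158) = (41616*(-116 + 41616 - 5100) - 1027)*(-1/7158) = (41616*36400 - 1027)*(-1/7158) = (1514822400 - 1027)*(-1/7158) = 1514821373*(-1/7158) = -1514821373/7158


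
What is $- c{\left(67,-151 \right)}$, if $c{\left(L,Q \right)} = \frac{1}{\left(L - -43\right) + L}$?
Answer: $- \frac{1}{177} \approx -0.0056497$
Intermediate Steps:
$c{\left(L,Q \right)} = \frac{1}{43 + 2 L}$ ($c{\left(L,Q \right)} = \frac{1}{\left(L + 43\right) + L} = \frac{1}{\left(43 + L\right) + L} = \frac{1}{43 + 2 L}$)
$- c{\left(67,-151 \right)} = - \frac{1}{43 + 2 \cdot 67} = - \frac{1}{43 + 134} = - \frac{1}{177}$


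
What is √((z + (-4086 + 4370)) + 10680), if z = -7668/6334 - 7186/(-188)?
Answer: √974954849274886/297698 ≈ 104.89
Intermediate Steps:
z = 11018635/297698 (z = -7668*1/6334 - 7186*(-1/188) = -3834/3167 + 3593/94 = 11018635/297698 ≈ 37.013)
√((z + (-4086 + 4370)) + 10680) = √((11018635/297698 + (-4086 + 4370)) + 10680) = √((11018635/297698 + 284) + 10680) = √(95564867/297698 + 10680) = √(3274979507/297698) = √974954849274886/297698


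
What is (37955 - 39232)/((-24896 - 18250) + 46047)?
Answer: -1277/2901 ≈ -0.44019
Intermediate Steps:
(37955 - 39232)/((-24896 - 18250) + 46047) = -1277/(-43146 + 46047) = -1277/2901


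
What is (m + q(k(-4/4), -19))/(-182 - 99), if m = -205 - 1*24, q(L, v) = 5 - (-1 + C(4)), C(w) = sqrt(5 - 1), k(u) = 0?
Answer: 225/281 ≈ 0.80071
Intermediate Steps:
C(w) = 2 (C(w) = sqrt(4) = 2)
q(L, v) = 4 (q(L, v) = 5 - (-1 + 2) = 5 - 1*1 = 5 - 1 = 4)
m = -229 (m = -205 - 24 = -229)
(m + q(k(-4/4), -19))/(-182 - 99) = (-229 + 4)/(-182 - 99) = -225/(-281) = -225*(-1/281) = 225/281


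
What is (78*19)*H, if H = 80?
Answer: 118560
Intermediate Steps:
(78*19)*H = (78*19)*80 = 1482*80 = 118560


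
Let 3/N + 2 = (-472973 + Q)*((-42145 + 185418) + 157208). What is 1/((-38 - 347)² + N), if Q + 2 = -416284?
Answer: 267205433581/39606525392543722 ≈ 6.7465e-6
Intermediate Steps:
Q = -416286 (Q = -2 - 416284 = -416286)
N = -3/267205433581 (N = 3/(-2 + (-472973 - 416286)*((-42145 + 185418) + 157208)) = 3/(-2 - 889259*(143273 + 157208)) = 3/(-2 - 889259*300481) = 3/(-2 - 267205433579) = 3/(-267205433581) = 3*(-1/267205433581) = -3/267205433581 ≈ -1.1227e-11)
1/((-38 - 347)² + N) = 1/((-38 - 347)² - 3/267205433581) = 1/((-385)² - 3/267205433581) = 1/(148225 - 3/267205433581) = 1/(39606525392543722/267205433581) = 267205433581/39606525392543722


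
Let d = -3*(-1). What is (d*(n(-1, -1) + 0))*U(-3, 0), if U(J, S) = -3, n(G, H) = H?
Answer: 9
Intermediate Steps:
d = 3
(d*(n(-1, -1) + 0))*U(-3, 0) = (3*(-1 + 0))*(-3) = (3*(-1))*(-3) = -3*(-3) = 9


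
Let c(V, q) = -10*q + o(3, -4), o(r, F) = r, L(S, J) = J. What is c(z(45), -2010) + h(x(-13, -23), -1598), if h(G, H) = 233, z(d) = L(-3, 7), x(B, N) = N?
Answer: 20336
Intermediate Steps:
z(d) = 7
c(V, q) = 3 - 10*q (c(V, q) = -10*q + 3 = 3 - 10*q)
c(z(45), -2010) + h(x(-13, -23), -1598) = (3 - 10*(-2010)) + 233 = (3 + 20100) + 233 = 20103 + 233 = 20336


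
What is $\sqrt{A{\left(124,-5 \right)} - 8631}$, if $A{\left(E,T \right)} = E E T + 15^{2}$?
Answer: $i \sqrt{85286} \approx 292.04 i$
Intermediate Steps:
$A{\left(E,T \right)} = 225 + T E^{2}$ ($A{\left(E,T \right)} = E^{2} T + 225 = T E^{2} + 225 = 225 + T E^{2}$)
$\sqrt{A{\left(124,-5 \right)} - 8631} = \sqrt{\left(225 - 5 \cdot 124^{2}\right) - 8631} = \sqrt{\left(225 - 76880\right) - 8631} = \sqrt{-76655 - 8631} = \sqrt{-85286} = i \sqrt{85286}$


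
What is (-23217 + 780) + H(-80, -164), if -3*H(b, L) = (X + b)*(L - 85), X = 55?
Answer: -24512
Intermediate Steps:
H(b, L) = -(-85 + L)*(55 + b)/3 (H(b, L) = -(55 + b)*(L - 85)/3 = -(55 + b)*(-85 + L)/3 = -(-85 + L)*(55 + b)/3)
(-23217 + 780) + H(-80, -164) = (-23217 + 780) + (4675/3 - 55/3*(-164) + (85/3)*(-80) - ⅓*(-164)*(-80)) = -22437 + (4675/3 + 9020/3 - 6800/3 - 13120/3) = -22437 - 2075 = -24512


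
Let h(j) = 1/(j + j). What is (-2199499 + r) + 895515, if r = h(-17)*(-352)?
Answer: -22167552/17 ≈ -1.3040e+6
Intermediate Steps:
h(j) = 1/(2*j)
r = 176/17 (r = ((1/2)/(-17))*(-352) = ((1/2)*(-1/17))*(-352) = -1/34*(-352) = 176/17 ≈ 10.353)
(-2199499 + r) + 895515 = (-2199499 + 176/17) + 895515 = -37391307/17 + 895515 = -22167552/17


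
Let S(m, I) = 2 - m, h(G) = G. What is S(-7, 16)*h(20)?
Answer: 180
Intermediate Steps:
S(-7, 16)*h(20) = (2 - 1*(-7))*20 = (2 + 7)*20 = 9*20 = 180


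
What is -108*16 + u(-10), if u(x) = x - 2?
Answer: -1740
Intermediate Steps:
u(x) = -2 + x
-108*16 + u(-10) = -108*16 + (-2 - 10) = -1728 - 12 = -1740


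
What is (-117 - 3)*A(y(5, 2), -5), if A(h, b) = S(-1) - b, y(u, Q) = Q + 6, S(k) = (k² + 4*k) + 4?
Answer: -720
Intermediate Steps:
S(k) = 4 + k² + 4*k
y(u, Q) = 6 + Q
A(h, b) = 1 - b (A(h, b) = (4 + (-1)² + 4*(-1)) - b = (4 + 1 - 4) - b = 1 - b)
(-117 - 3)*A(y(5, 2), -5) = (-117 - 3)*(1 - 1*(-5)) = -120*(1 + 5) = -120*6 = -720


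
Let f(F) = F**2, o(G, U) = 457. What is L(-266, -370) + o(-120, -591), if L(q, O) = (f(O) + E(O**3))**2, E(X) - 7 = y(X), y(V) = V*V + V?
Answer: 6582951746619090053675577985106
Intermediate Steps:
y(V) = V + V**2 (y(V) = V**2 + V = V + V**2)
E(X) = 7 + X*(1 + X)
L(q, O) = (7 + O**2 + O**3*(1 + O**3))**2 (L(q, O) = (O**2 + (7 + O**3*(1 + O**3)))**2 = (7 + O**2 + O**3*(1 + O**3))**2)
L(-266, -370) + o(-120, -591) = (7 + (-370)**2 + (-370)**3 + (-370)**6)**2 + 457 = (7 + 136900 - 50653000 + 2565726409000000)**2 + 457 = 2565726358483907**2 + 457 = 6582951746619090053675577984649 + 457 = 6582951746619090053675577985106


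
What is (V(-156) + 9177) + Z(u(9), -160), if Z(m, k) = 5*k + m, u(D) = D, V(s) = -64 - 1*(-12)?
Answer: 8334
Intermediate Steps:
V(s) = -52 (V(s) = -64 + 12 = -52)
Z(m, k) = m + 5*k
(V(-156) + 9177) + Z(u(9), -160) = (-52 + 9177) + (9 + 5*(-160)) = 9125 + (9 - 800) = 9125 - 791 = 8334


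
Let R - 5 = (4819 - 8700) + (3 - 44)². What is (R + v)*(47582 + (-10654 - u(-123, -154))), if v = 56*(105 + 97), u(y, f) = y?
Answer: 337793967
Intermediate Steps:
v = 11312 (v = 56*202 = 11312)
R = -2195 (R = 5 + ((4819 - 8700) + (3 - 44)²) = 5 + (-3881 + (-41)²) = 5 + (-3881 + 1681) = 5 - 2200 = -2195)
(R + v)*(47582 + (-10654 - u(-123, -154))) = (-2195 + 11312)*(47582 + (-10654 - 1*(-123))) = 9117*(47582 + (-10654 + 123)) = 9117*(47582 - 10531) = 9117*37051 = 337793967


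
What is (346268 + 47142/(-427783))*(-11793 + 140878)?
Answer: 19121040493477670/427783 ≈ 4.4698e+10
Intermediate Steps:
(346268 + 47142/(-427783))*(-11793 + 140878) = (346268 + 47142*(-1/427783))*129085 = (346268 - 47142/427783)*129085 = (148127516702/427783)*129085 = 19121040493477670/427783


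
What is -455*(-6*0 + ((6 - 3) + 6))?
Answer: -4095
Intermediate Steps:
-455*(-6*0 + ((6 - 3) + 6)) = -455*(0 + (3 + 6)) = -455*(0 + 9) = -455*9 = -4095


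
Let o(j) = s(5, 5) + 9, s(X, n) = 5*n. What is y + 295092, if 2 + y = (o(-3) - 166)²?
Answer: 312514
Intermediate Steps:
o(j) = 34 (o(j) = 5*5 + 9 = 25 + 9 = 34)
y = 17422 (y = -2 + (34 - 166)² = -2 + (-132)² = -2 + 17424 = 17422)
y + 295092 = 17422 + 295092 = 312514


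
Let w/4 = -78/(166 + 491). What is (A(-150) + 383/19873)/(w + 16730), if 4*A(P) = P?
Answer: -326246271/145620043436 ≈ -0.0022404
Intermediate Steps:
A(P) = P/4
w = -104/219 (w = 4*(-78/(166 + 491)) = 4*(-78/657) = 4*((1/657)*(-78)) = 4*(-26/219) = -104/219 ≈ -0.47489)
(A(-150) + 383/19873)/(w + 16730) = ((¼)*(-150) + 383/19873)/(-104/219 + 16730) = (-75/2 + 383*(1/19873))/(3663766/219) = (-75/2 + 383/19873)*(219/3663766) = -1489709/39746*219/3663766 = -326246271/145620043436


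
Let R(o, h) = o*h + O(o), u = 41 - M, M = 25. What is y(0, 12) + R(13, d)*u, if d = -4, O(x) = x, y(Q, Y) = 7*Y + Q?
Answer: -540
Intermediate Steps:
y(Q, Y) = Q + 7*Y
u = 16 (u = 41 - 1*25 = 41 - 25 = 16)
R(o, h) = o + h*o (R(o, h) = o*h + o = h*o + o = o + h*o)
y(0, 12) + R(13, d)*u = (0 + 7*12) + (13*(1 - 4))*16 = (0 + 84) + (13*(-3))*16 = 84 - 39*16 = 84 - 624 = -540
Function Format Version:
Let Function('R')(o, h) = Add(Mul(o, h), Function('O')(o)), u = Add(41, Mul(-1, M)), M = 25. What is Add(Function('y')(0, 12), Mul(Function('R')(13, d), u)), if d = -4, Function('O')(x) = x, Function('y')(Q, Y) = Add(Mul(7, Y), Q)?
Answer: -540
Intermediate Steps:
Function('y')(Q, Y) = Add(Q, Mul(7, Y))
u = 16 (u = Add(41, Mul(-1, 25)) = Add(41, -25) = 16)
Function('R')(o, h) = Add(o, Mul(h, o)) (Function('R')(o, h) = Add(Mul(o, h), o) = Add(Mul(h, o), o) = Add(o, Mul(h, o)))
Add(Function('y')(0, 12), Mul(Function('R')(13, d), u)) = Add(Add(0, Mul(7, 12)), Mul(Mul(13, Add(1, -4)), 16)) = Add(Add(0, 84), Mul(Mul(13, -3), 16)) = Add(84, Mul(-39, 16)) = Add(84, -624) = -540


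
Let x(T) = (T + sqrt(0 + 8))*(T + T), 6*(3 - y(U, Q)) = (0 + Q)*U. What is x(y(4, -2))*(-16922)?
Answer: -5719636/9 - 879944*sqrt(2)/3 ≈ -1.0503e+6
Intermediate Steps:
y(U, Q) = 3 - Q*U/6 (y(U, Q) = 3 - (0 + Q)*U/6 = 3 - Q*U/6)
x(T) = 2*T*(T + 2*sqrt(2)) (x(T) = (T + sqrt(8))*(2*T) = (T + 2*sqrt(2))*(2*T) = 2*T*(T + 2*sqrt(2)))
x(y(4, -2))*(-16922) = (2*(3 - 1/6*(-2)*4)*((3 - 1/6*(-2)*4) + 2*sqrt(2)))*(-16922) = (2*(3 + 4/3)*((3 + 4/3) + 2*sqrt(2)))*(-16922) = (2*(13/3)*(13/3 + 2*sqrt(2)))*(-16922) = (338/9 + 52*sqrt(2)/3)*(-16922) = -5719636/9 - 879944*sqrt(2)/3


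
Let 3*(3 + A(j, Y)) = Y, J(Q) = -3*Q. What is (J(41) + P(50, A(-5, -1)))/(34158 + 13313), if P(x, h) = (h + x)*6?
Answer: 157/47471 ≈ 0.0033073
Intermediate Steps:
A(j, Y) = -3 + Y/3
P(x, h) = 6*h + 6*x
(J(41) + P(50, A(-5, -1)))/(34158 + 13313) = (-3*41 + (6*(-3 + (1/3)*(-1)) + 6*50))/(34158 + 13313) = (-123 + (6*(-3 - 1/3) + 300))/47471 = (-123 + (6*(-10/3) + 300))*(1/47471) = (-123 + (-20 + 300))*(1/47471) = (-123 + 280)*(1/47471) = 157*(1/47471) = 157/47471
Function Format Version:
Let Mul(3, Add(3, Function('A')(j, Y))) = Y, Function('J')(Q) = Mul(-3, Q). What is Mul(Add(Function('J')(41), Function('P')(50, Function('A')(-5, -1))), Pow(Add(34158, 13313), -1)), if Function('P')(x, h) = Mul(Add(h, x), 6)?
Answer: Rational(157, 47471) ≈ 0.0033073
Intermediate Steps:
Function('A')(j, Y) = Add(-3, Mul(Rational(1, 3), Y))
Function('P')(x, h) = Add(Mul(6, h), Mul(6, x))
Mul(Add(Function('J')(41), Function('P')(50, Function('A')(-5, -1))), Pow(Add(34158, 13313), -1)) = Mul(Add(Mul(-3, 41), Add(Mul(6, Add(-3, Mul(Rational(1, 3), -1))), Mul(6, 50))), Pow(Add(34158, 13313), -1)) = Mul(Add(-123, Add(Mul(6, Add(-3, Rational(-1, 3))), 300)), Pow(47471, -1)) = Mul(Add(-123, Add(Mul(6, Rational(-10, 3)), 300)), Rational(1, 47471)) = Mul(Add(-123, Add(-20, 300)), Rational(1, 47471)) = Mul(Add(-123, 280), Rational(1, 47471)) = Mul(157, Rational(1, 47471)) = Rational(157, 47471)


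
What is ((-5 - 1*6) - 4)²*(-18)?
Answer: -4050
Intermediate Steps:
((-5 - 1*6) - 4)²*(-18) = ((-5 - 6) - 4)²*(-18) = (-11 - 4)²*(-18) = (-15)²*(-18) = 225*(-18) = -4050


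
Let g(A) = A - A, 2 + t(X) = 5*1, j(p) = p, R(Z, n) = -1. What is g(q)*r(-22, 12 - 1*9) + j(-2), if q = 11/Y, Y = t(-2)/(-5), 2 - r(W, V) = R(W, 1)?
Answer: -2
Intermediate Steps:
r(W, V) = 3 (r(W, V) = 2 - 1*(-1) = 2 + 1 = 3)
t(X) = 3 (t(X) = -2 + 5*1 = -2 + 5 = 3)
Y = -⅗ (Y = 3/(-5) = 3*(-⅕) = -⅗ ≈ -0.60000)
q = -55/3 (q = 11/(-⅗) = 11*(-5/3) = -55/3 ≈ -18.333)
g(A) = 0
g(q)*r(-22, 12 - 1*9) + j(-2) = 0*3 - 2 = 0 - 2 = -2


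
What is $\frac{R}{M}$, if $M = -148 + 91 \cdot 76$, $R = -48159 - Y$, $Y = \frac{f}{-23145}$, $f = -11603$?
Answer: $- \frac{557325829}{78322680} \approx -7.1158$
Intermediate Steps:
$Y = \frac{11603}{23145}$ ($Y = - \frac{11603}{-23145} = \left(-11603\right) \left(- \frac{1}{23145}\right) = \frac{11603}{23145} \approx 0.50132$)
$R = - \frac{1114651658}{23145}$ ($R = -48159 - \frac{11603}{23145} = - \frac{1114651658}{23145} \approx -48160.0$)
$M = 6768$ ($M = -148 + 6916 = 6768$)
$\frac{R}{M} = - \frac{1114651658}{23145 \cdot 6768} = \left(- \frac{1114651658}{23145}\right) \frac{1}{6768} = - \frac{557325829}{78322680}$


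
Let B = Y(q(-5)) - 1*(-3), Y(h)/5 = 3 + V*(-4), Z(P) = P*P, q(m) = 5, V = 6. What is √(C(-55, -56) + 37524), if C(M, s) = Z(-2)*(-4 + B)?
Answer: 10*√371 ≈ 192.61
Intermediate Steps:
Z(P) = P²
Y(h) = -105 (Y(h) = 5*(3 + 6*(-4)) = 5*(3 - 24) = 5*(-21) = -105)
B = -102 (B = -105 - 1*(-3) = -105 + 3 = -102)
C(M, s) = -424 (C(M, s) = (-2)²*(-4 - 102) = 4*(-106) = -424)
√(C(-55, -56) + 37524) = √(-424 + 37524) = √37100 = 10*√371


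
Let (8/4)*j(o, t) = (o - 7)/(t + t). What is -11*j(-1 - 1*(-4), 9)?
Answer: 11/9 ≈ 1.2222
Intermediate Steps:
j(o, t) = (-7 + o)/(4*t) (j(o, t) = ((o - 7)/(t + t))/2 = ((-7 + o)/((2*t)))/2 = ((-7 + o)*(1/(2*t)))/2 = ((-7 + o)/(2*t))/2 = (-7 + o)/(4*t))
-11*j(-1 - 1*(-4), 9) = -11*(-7 + (-1 - 1*(-4)))/(4*9) = -11*(-7 + (-1 + 4))/(4*9) = -11*(-7 + 3)/(4*9) = -11*(-4)/(4*9) = -11*(-⅑) = 11/9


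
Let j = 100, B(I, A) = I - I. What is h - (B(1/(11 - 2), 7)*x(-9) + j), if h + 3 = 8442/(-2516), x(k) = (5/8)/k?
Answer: -133795/1258 ≈ -106.36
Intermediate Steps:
x(k) = 5/(8*k) (x(k) = (5*(⅛))/k = 5/(8*k))
B(I, A) = 0
h = -7995/1258 (h = -3 + 8442/(-2516) = -3 + 8442*(-1/2516) = -3 - 4221/1258 = -7995/1258 ≈ -6.3553)
h - (B(1/(11 - 2), 7)*x(-9) + j) = -7995/1258 - (0*((5/8)/(-9)) + 100) = -7995/1258 - (0*((5/8)*(-⅑)) + 100) = -7995/1258 - (0*(-5/72) + 100) = -7995/1258 - (0 + 100) = -7995/1258 - 1*100 = -7995/1258 - 100 = -133795/1258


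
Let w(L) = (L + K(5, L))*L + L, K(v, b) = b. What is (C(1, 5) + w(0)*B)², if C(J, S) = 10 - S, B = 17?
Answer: 25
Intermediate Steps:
w(L) = L + 2*L² (w(L) = (L + L)*L + L = (2*L)*L + L = 2*L² + L = L + 2*L²)
(C(1, 5) + w(0)*B)² = ((10 - 1*5) + (0*(1 + 2*0))*17)² = ((10 - 5) + (0*(1 + 0))*17)² = (5 + (0*1)*17)² = (5 + 0*17)² = (5 + 0)² = 5² = 25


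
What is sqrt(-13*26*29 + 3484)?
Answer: 9*I*sqrt(78) ≈ 79.486*I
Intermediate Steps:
sqrt(-13*26*29 + 3484) = sqrt(-338*29 + 3484) = sqrt(-9802 + 3484) = sqrt(-6318) = 9*I*sqrt(78)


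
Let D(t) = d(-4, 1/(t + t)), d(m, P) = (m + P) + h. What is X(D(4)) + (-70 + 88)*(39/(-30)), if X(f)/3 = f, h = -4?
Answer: -1881/40 ≈ -47.025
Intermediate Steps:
d(m, P) = -4 + P + m (d(m, P) = (m + P) - 4 = (P + m) - 4 = -4 + P + m)
D(t) = -8 + 1/(2*t) (D(t) = -4 + 1/(t + t) - 4 = -4 + 1/(2*t) - 4 = -8 + 1/(2*t))
X(f) = 3*f
X(D(4)) + (-70 + 88)*(39/(-30)) = 3*(-8 + (½)/4) + (-70 + 88)*(39/(-30)) = 3*(-8 + (½)*(¼)) + 18*(39*(-1/30)) = 3*(-8 + ⅛) + 18*(-13/10) = 3*(-63/8) - 117/5 = -189/8 - 117/5 = -1881/40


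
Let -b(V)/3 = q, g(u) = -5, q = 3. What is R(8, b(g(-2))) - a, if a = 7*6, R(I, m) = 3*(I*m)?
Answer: -258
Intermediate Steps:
b(V) = -9 (b(V) = -3*3 = -9)
R(I, m) = 3*I*m
a = 42
R(8, b(g(-2))) - a = 3*8*(-9) - 1*42 = -216 - 42 = -258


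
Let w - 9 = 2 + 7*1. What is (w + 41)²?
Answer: 3481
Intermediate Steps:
w = 18 (w = 9 + (2 + 7*1) = 9 + (2 + 7) = 9 + 9 = 18)
(w + 41)² = (18 + 41)² = 59² = 3481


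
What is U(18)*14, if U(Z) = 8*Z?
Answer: 2016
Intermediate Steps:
U(18)*14 = (8*18)*14 = 144*14 = 2016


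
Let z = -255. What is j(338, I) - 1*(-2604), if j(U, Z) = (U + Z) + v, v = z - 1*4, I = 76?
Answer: 2759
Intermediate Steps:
v = -259 (v = -255 - 1*4 = -255 - 4 = -259)
j(U, Z) = -259 + U + Z (j(U, Z) = (U + Z) - 259 = -259 + U + Z)
j(338, I) - 1*(-2604) = (-259 + 338 + 76) - 1*(-2604) = 155 + 2604 = 2759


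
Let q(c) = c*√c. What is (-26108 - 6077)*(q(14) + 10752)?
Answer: -346053120 - 450590*√14 ≈ -3.4774e+8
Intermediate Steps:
q(c) = c^(3/2)
(-26108 - 6077)*(q(14) + 10752) = (-26108 - 6077)*(14^(3/2) + 10752) = -32185*(14*√14 + 10752) = -32185*(10752 + 14*√14) = -346053120 - 450590*√14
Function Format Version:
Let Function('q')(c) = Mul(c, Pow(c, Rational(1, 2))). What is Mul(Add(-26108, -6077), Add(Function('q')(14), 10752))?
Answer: Add(-346053120, Mul(-450590, Pow(14, Rational(1, 2)))) ≈ -3.4774e+8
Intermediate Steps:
Function('q')(c) = Pow(c, Rational(3, 2))
Mul(Add(-26108, -6077), Add(Function('q')(14), 10752)) = Mul(Add(-26108, -6077), Add(Pow(14, Rational(3, 2)), 10752)) = Mul(-32185, Add(Mul(14, Pow(14, Rational(1, 2))), 10752)) = Mul(-32185, Add(10752, Mul(14, Pow(14, Rational(1, 2))))) = Add(-346053120, Mul(-450590, Pow(14, Rational(1, 2))))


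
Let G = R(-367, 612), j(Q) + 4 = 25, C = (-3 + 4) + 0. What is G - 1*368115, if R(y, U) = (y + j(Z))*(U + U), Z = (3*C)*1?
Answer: -791619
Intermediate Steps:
C = 1 (C = 1 + 0 = 1)
Z = 3 (Z = (3*1)*1 = 3*1 = 3)
j(Q) = 21 (j(Q) = -4 + 25 = 21)
R(y, U) = 2*U*(21 + y) (R(y, U) = (y + 21)*(U + U) = (21 + y)*(2*U) = 2*U*(21 + y))
G = -423504 (G = 2*612*(21 - 367) = 2*612*(-346) = -423504)
G - 1*368115 = -423504 - 1*368115 = -423504 - 368115 = -791619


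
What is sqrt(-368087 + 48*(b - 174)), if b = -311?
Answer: I*sqrt(391367) ≈ 625.59*I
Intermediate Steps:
sqrt(-368087 + 48*(b - 174)) = sqrt(-368087 + 48*(-311 - 174)) = sqrt(-368087 + 48*(-485)) = sqrt(-368087 - 23280) = sqrt(-391367) = I*sqrt(391367)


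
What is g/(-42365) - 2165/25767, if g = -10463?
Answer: 177879896/1091618955 ≈ 0.16295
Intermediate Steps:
g/(-42365) - 2165/25767 = -10463/(-42365) - 2165/25767 = -10463*(-1/42365) - 2165*1/25767 = 10463/42365 - 2165/25767 = 177879896/1091618955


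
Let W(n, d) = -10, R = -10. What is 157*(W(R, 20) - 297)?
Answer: -48199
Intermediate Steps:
157*(W(R, 20) - 297) = 157*(-10 - 297) = 157*(-307) = -48199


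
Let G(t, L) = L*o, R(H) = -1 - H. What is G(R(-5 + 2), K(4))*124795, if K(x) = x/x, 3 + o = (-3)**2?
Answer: 748770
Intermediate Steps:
o = 6 (o = -3 + (-3)**2 = -3 + 9 = 6)
K(x) = 1
G(t, L) = 6*L (G(t, L) = L*6 = 6*L)
G(R(-5 + 2), K(4))*124795 = (6*1)*124795 = 6*124795 = 748770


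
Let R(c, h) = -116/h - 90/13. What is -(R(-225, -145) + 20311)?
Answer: -1319817/65 ≈ -20305.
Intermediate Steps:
R(c, h) = -90/13 - 116/h (R(c, h) = -116/h - 90*1/13 = -116/h - 90/13 = -90/13 - 116/h)
-(R(-225, -145) + 20311) = -((-90/13 - 116/(-145)) + 20311) = -((-90/13 - 116*(-1/145)) + 20311) = -((-90/13 + ⅘) + 20311) = -(-398/65 + 20311) = -1*1319817/65 = -1319817/65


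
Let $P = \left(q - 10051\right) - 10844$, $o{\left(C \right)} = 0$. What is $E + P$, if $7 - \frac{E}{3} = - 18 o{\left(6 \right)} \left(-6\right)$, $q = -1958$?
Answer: $-22832$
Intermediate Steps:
$E = 21$ ($E = 21 - 3 \left(-18\right) 0 \left(-6\right) = 21 - 3 \cdot 0 \left(-6\right) = 21 - 0 = 21 + 0 = 21$)
$P = -22853$ ($P = \left(-1958 - 10051\right) - 10844 = -12009 - 10844 = -22853$)
$E + P = 21 - 22853 = -22832$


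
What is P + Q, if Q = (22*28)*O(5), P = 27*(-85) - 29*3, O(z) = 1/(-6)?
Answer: -7454/3 ≈ -2484.7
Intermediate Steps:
O(z) = -1/6
P = -2382 (P = -2295 - 87 = -2382)
Q = -308/3 (Q = (22*28)*(-1/6) = 616*(-1/6) = -308/3 ≈ -102.67)
P + Q = -2382 - 308/3 = -7454/3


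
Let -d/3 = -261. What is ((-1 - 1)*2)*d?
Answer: -3132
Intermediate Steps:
d = 783 (d = -3*(-261) = 783)
((-1 - 1)*2)*d = ((-1 - 1)*2)*783 = -2*2*783 = -4*783 = -3132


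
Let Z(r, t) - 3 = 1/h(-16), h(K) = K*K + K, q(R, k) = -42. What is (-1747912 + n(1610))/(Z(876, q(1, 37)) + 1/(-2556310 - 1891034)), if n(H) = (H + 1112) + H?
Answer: -4846437532200/8350351 ≈ -5.8039e+5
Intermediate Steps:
h(K) = K + K² (h(K) = K² + K = K + K²)
n(H) = 1112 + 2*H (n(H) = (1112 + H) + H = 1112 + 2*H)
Z(r, t) = 721/240 (Z(r, t) = 3 + 1/(-16*(1 - 16)) = 3 + 1/(-16*(-15)) = 3 + 1/240 = 721/240)
(-1747912 + n(1610))/(Z(876, q(1, 37)) + 1/(-2556310 - 1891034)) = (-1747912 + (1112 + 2*1610))/(721/240 + 1/(-2556310 - 1891034)) = (-1747912 + (1112 + 3220))/(721/240 + 1/(-4447344)) = (-1747912 + 4332)/(721/240 - 1/4447344) = -1743580/8350351/2779590 = -1743580*2779590/8350351 = -4846437532200/8350351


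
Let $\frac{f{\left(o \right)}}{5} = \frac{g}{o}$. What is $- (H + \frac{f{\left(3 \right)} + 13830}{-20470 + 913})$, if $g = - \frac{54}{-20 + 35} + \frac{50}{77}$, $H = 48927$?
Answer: $- \frac{221032699715}{4517667} \approx -48926.0$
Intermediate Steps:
$g = - \frac{1136}{385}$ ($g = - \frac{54}{15} + 50 \cdot \frac{1}{77} = \left(-54\right) \frac{1}{15} + \frac{50}{77} = - \frac{18}{5} + \frac{50}{77} = - \frac{1136}{385} \approx -2.9506$)
$f{\left(o \right)} = - \frac{1136}{77 o}$ ($f{\left(o \right)} = 5 \left(- \frac{1136}{385 o}\right) = - \frac{1136}{77 o}$)
$- (H + \frac{f{\left(3 \right)} + 13830}{-20470 + 913}) = - (48927 + \frac{- \frac{1136}{77 \cdot 3} + 13830}{-20470 + 913}) = - (48927 + \frac{\left(- \frac{1136}{77}\right) \frac{1}{3} + 13830}{-19557}) = - (48927 + \left(- \frac{1136}{231} + 13830\right) \left(- \frac{1}{19557}\right)) = - (48927 + \frac{3193594}{231} \left(- \frac{1}{19557}\right)) = - (48927 - \frac{3193594}{4517667}) = \left(-1\right) \frac{221032699715}{4517667} = - \frac{221032699715}{4517667}$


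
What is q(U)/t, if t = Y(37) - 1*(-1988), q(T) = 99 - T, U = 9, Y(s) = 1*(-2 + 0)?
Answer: 15/331 ≈ 0.045317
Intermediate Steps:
Y(s) = -2 (Y(s) = 1*(-2) = -2)
t = 1986 (t = -2 - 1*(-1988) = -2 + 1988 = 1986)
q(U)/t = (99 - 1*9)/1986 = (99 - 9)*(1/1986) = 90*(1/1986) = 15/331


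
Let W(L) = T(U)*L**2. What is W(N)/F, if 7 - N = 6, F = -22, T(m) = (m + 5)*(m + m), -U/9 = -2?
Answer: -414/11 ≈ -37.636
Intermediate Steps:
U = 18 (U = -9*(-2) = 18)
T(m) = 2*m*(5 + m) (T(m) = (5 + m)*(2*m) = 2*m*(5 + m))
N = 1 (N = 7 - 1*6 = 7 - 6 = 1)
W(L) = 828*L**2 (W(L) = (2*18*(5 + 18))*L**2 = (2*18*23)*L**2 = 828*L**2)
W(N)/F = (828*1**2)/(-22) = (828*1)*(-1/22) = 828*(-1/22) = -414/11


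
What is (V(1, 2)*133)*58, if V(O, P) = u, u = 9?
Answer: 69426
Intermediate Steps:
V(O, P) = 9
(V(1, 2)*133)*58 = (9*133)*58 = 1197*58 = 69426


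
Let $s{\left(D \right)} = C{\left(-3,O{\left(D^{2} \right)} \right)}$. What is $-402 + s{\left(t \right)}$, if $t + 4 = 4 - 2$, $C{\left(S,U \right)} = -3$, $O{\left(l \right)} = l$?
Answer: $-405$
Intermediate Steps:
$t = -2$ ($t = -4 + \left(4 - 2\right) = -4 + 2 = -2$)
$s{\left(D \right)} = -3$
$-402 + s{\left(t \right)} = -402 - 3 = -405$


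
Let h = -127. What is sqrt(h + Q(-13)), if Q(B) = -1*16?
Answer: I*sqrt(143) ≈ 11.958*I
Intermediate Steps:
Q(B) = -16
sqrt(h + Q(-13)) = sqrt(-127 - 16) = sqrt(-143) = I*sqrt(143)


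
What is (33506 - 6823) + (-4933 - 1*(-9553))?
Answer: 31303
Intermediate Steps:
(33506 - 6823) + (-4933 - 1*(-9553)) = 26683 + (-4933 + 9553) = 26683 + 4620 = 31303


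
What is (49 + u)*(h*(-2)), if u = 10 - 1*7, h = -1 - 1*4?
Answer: 520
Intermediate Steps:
h = -5 (h = -1 - 4 = -5)
u = 3 (u = 10 - 7 = 3)
(49 + u)*(h*(-2)) = (49 + 3)*(-5*(-2)) = 52*10 = 520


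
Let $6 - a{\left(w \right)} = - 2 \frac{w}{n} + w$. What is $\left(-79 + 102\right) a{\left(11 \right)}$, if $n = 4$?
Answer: $\frac{23}{2} \approx 11.5$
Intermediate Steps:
$a{\left(w \right)} = 6 - \frac{w}{2}$ ($a{\left(w \right)} = 6 - \left(- 2 \frac{w}{4} + w\right) = 6 - \left(- \frac{w}{2} + w\right) = 6 - \frac{w}{2}$)
$\left(-79 + 102\right) a{\left(11 \right)} = \left(-79 + 102\right) \left(6 - \frac{11}{2}\right) = 23 \left(6 - \frac{11}{2}\right) = 23 \cdot \frac{1}{2} = \frac{23}{2}$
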